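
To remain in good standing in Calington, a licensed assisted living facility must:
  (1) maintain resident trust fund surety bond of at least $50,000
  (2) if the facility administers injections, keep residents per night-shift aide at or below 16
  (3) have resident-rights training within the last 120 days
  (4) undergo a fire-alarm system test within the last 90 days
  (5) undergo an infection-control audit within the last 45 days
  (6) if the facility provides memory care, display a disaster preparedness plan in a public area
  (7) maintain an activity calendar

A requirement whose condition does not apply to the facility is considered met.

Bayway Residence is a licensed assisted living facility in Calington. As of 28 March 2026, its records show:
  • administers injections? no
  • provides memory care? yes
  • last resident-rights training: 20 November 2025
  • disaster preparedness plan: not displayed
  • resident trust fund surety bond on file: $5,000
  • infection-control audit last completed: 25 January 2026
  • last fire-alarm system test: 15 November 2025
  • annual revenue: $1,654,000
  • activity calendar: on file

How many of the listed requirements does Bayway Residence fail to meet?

1. resident trust fund surety bond $5,000 < $50,000 → not met
2. condition 'administers injections' does not hold → requirement n/a → met
3. resident-rights training 128 days ago vs limit 120 → not met
4. fire-alarm system test 133 days ago vs limit 90 → not met
5. infection-control audit 62 days ago vs limit 45 → not met
6. condition 'provides memory care' holds; disaster preparedness plan absent → not met
7. activity calendar present → met
Not met: 5 of 7

5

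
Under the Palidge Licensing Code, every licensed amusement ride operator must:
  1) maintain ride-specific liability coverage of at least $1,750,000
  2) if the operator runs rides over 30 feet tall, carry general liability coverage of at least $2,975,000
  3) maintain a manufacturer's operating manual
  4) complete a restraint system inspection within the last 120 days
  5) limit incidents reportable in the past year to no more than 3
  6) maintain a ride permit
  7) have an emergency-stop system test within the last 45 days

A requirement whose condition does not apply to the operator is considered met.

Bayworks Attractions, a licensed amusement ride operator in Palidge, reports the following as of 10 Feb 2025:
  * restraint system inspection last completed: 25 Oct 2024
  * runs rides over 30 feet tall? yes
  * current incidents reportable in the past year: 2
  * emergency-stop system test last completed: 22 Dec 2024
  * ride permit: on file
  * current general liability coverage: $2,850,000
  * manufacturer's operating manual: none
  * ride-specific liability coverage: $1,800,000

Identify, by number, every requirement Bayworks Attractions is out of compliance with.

1. ride-specific liability coverage $1,800,000 ≥ $1,750,000 → met
2. condition 'runs rides over 30 feet tall' holds; general liability coverage $2,850,000 < $2,975,000 → not met
3. manufacturer's operating manual absent → not met
4. restraint system inspection 108 days ago vs limit 120 → met
5. incidents reportable in the past year 2 ≤ 3 → met
6. ride permit present → met
7. emergency-stop system test 50 days ago vs limit 45 → not met
Not met: 2, 3, 7

2, 3, 7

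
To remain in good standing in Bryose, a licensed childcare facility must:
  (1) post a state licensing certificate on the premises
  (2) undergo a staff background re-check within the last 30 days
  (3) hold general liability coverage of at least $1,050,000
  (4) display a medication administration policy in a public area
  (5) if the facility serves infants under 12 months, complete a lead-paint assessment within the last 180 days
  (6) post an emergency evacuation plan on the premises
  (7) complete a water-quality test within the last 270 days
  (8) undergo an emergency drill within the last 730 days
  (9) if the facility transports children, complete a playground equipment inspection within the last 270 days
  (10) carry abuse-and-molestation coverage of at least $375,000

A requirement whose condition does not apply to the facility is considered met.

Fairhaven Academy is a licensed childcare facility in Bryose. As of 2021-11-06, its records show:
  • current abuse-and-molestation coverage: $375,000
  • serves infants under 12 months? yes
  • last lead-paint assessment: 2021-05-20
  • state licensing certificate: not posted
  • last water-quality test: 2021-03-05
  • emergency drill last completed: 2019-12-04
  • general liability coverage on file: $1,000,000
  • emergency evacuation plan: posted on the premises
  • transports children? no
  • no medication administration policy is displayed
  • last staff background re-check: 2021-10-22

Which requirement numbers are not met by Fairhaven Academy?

1. state licensing certificate absent → not met
2. staff background re-check 15 days ago vs limit 30 → met
3. general liability coverage $1,000,000 < $1,050,000 → not met
4. medication administration policy absent → not met
5. condition 'serves infants under 12 months' holds; lead-paint assessment 170 days ago vs limit 180 → met
6. emergency evacuation plan present → met
7. water-quality test 246 days ago vs limit 270 → met
8. emergency drill 703 days ago vs limit 730 → met
9. condition 'transports children' does not hold → requirement n/a → met
10. abuse-and-molestation coverage $375,000 ≥ $375,000 → met
Not met: 1, 3, 4

1, 3, 4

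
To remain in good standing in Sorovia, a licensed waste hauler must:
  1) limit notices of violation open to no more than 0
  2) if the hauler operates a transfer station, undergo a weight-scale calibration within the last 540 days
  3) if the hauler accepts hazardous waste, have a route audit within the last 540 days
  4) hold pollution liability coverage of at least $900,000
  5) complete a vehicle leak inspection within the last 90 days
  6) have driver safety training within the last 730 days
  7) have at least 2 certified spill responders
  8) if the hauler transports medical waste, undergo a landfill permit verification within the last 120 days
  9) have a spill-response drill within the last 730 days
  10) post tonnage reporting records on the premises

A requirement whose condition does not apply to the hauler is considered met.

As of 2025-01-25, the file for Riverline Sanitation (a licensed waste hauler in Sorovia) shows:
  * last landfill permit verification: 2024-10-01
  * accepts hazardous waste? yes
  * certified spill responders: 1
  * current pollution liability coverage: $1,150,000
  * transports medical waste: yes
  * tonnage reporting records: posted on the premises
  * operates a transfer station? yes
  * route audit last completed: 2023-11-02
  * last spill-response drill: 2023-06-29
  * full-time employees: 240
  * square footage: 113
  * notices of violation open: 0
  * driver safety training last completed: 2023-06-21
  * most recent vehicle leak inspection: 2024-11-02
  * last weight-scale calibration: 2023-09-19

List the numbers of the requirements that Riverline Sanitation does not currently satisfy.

7

1. notices of violation open 0 ≤ 0 → met
2. condition 'operates a transfer station' holds; weight-scale calibration 494 days ago vs limit 540 → met
3. condition 'accepts hazardous waste' holds; route audit 450 days ago vs limit 540 → met
4. pollution liability coverage $1,150,000 ≥ $900,000 → met
5. vehicle leak inspection 84 days ago vs limit 90 → met
6. driver safety training 584 days ago vs limit 730 → met
7. certified spill responders 1 < 2 → not met
8. condition 'transports medical waste' holds; landfill permit verification 116 days ago vs limit 120 → met
9. spill-response drill 576 days ago vs limit 730 → met
10. tonnage reporting records present → met
Not met: 7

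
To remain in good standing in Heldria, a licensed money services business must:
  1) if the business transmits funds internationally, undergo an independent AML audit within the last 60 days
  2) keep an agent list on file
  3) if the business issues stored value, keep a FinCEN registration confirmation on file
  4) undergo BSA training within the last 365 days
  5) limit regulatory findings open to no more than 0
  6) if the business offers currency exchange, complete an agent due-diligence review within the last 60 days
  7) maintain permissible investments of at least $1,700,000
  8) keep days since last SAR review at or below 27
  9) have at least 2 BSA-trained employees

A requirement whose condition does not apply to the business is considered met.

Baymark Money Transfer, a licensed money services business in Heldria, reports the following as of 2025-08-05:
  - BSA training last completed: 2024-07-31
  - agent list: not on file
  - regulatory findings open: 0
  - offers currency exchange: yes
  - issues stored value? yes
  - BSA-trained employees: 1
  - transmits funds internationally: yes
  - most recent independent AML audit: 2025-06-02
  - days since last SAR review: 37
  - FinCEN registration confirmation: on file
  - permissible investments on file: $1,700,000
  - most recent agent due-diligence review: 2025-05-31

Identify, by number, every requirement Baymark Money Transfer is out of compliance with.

1. condition 'transmits funds internationally' holds; independent AML audit 64 days ago vs limit 60 → not met
2. agent list absent → not met
3. condition 'issues stored value' holds; FinCEN registration confirmation present → met
4. BSA training 370 days ago vs limit 365 → not met
5. regulatory findings open 0 ≤ 0 → met
6. condition 'offers currency exchange' holds; agent due-diligence review 66 days ago vs limit 60 → not met
7. permissible investments $1,700,000 ≥ $1,700,000 → met
8. days since last SAR review 37 > 27 → not met
9. BSA-trained employees 1 < 2 → not met
Not met: 1, 2, 4, 6, 8, 9

1, 2, 4, 6, 8, 9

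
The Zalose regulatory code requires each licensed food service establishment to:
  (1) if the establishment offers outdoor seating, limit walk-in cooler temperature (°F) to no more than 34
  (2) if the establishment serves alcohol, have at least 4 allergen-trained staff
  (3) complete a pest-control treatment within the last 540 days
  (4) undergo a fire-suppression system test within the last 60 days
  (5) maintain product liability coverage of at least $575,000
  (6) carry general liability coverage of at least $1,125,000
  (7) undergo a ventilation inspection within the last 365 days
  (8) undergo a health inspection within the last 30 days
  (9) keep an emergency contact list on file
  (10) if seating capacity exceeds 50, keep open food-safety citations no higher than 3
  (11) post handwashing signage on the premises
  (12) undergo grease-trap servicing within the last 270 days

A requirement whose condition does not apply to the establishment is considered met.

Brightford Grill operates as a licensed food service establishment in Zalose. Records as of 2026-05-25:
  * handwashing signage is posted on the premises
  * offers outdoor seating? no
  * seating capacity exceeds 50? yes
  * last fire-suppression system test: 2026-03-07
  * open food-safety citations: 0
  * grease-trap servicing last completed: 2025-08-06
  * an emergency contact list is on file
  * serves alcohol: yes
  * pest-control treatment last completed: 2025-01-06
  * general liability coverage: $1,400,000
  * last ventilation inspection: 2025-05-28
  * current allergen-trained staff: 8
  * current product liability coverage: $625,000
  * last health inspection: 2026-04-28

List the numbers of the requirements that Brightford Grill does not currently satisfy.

1. condition 'offers outdoor seating' does not hold → requirement n/a → met
2. condition 'serves alcohol' holds; allergen-trained staff 8 ≥ 4 → met
3. pest-control treatment 504 days ago vs limit 540 → met
4. fire-suppression system test 79 days ago vs limit 60 → not met
5. product liability coverage $625,000 ≥ $575,000 → met
6. general liability coverage $1,400,000 ≥ $1,125,000 → met
7. ventilation inspection 362 days ago vs limit 365 → met
8. health inspection 27 days ago vs limit 30 → met
9. emergency contact list present → met
10. condition 'seating capacity exceeds 50' holds; open food-safety citations 0 ≤ 3 → met
11. handwashing signage present → met
12. grease-trap servicing 292 days ago vs limit 270 → not met
Not met: 4, 12

4, 12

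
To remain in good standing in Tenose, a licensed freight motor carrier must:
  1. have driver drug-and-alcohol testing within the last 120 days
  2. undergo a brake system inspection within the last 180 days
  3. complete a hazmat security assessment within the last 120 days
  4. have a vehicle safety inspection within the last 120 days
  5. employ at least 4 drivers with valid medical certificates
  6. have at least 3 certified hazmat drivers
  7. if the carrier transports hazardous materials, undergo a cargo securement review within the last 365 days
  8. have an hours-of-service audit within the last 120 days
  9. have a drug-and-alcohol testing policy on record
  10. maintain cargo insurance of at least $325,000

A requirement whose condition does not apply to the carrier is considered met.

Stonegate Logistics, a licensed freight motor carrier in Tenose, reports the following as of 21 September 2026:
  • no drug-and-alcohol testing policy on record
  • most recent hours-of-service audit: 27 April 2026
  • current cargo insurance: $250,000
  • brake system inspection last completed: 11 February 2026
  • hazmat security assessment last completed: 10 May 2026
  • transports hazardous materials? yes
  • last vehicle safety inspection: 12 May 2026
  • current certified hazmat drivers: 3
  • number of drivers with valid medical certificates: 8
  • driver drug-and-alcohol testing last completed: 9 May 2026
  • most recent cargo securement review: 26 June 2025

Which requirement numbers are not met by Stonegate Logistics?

1. driver drug-and-alcohol testing 135 days ago vs limit 120 → not met
2. brake system inspection 222 days ago vs limit 180 → not met
3. hazmat security assessment 134 days ago vs limit 120 → not met
4. vehicle safety inspection 132 days ago vs limit 120 → not met
5. drivers with valid medical certificates 8 ≥ 4 → met
6. certified hazmat drivers 3 ≥ 3 → met
7. condition 'transports hazardous materials' holds; cargo securement review 452 days ago vs limit 365 → not met
8. hours-of-service audit 147 days ago vs limit 120 → not met
9. drug-and-alcohol testing policy absent → not met
10. cargo insurance $250,000 < $325,000 → not met
Not met: 1, 2, 3, 4, 7, 8, 9, 10

1, 2, 3, 4, 7, 8, 9, 10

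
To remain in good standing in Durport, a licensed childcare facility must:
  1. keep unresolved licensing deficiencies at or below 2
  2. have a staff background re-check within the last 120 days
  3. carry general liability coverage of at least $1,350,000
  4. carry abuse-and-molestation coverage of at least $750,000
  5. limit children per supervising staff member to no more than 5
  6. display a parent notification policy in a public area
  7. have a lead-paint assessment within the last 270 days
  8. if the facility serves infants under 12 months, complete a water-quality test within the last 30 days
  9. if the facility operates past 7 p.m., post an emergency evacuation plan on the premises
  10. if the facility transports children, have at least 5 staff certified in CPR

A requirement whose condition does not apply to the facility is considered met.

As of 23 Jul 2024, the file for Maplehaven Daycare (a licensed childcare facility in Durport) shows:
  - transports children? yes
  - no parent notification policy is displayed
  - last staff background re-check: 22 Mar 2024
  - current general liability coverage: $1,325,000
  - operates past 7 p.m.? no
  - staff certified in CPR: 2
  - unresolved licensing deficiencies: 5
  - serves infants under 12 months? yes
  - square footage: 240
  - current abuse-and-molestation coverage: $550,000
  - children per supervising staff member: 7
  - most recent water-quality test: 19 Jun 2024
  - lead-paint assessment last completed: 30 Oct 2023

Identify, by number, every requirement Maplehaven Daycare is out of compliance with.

1. unresolved licensing deficiencies 5 > 2 → not met
2. staff background re-check 123 days ago vs limit 120 → not met
3. general liability coverage $1,325,000 < $1,350,000 → not met
4. abuse-and-molestation coverage $550,000 < $750,000 → not met
5. children per supervising staff member 7 > 5 → not met
6. parent notification policy absent → not met
7. lead-paint assessment 267 days ago vs limit 270 → met
8. condition 'serves infants under 12 months' holds; water-quality test 34 days ago vs limit 30 → not met
9. condition 'operates past 7 p.m.' does not hold → requirement n/a → met
10. condition 'transports children' holds; staff certified in CPR 2 < 5 → not met
Not met: 1, 2, 3, 4, 5, 6, 8, 10

1, 2, 3, 4, 5, 6, 8, 10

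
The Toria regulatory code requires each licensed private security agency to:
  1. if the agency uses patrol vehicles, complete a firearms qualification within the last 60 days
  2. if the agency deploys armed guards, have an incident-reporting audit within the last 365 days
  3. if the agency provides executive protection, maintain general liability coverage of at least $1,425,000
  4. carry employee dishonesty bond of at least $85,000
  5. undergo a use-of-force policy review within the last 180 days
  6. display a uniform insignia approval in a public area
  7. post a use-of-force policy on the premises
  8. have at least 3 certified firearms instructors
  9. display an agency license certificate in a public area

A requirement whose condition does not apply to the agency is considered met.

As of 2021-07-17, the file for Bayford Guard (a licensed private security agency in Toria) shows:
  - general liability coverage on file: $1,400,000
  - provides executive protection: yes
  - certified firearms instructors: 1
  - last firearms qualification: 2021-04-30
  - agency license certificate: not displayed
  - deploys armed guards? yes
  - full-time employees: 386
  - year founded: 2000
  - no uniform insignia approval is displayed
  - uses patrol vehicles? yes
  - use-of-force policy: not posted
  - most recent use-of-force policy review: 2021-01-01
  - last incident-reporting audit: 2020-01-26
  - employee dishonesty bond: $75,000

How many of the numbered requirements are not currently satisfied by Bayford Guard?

1. condition 'uses patrol vehicles' holds; firearms qualification 78 days ago vs limit 60 → not met
2. condition 'deploys armed guards' holds; incident-reporting audit 538 days ago vs limit 365 → not met
3. condition 'provides executive protection' holds; general liability coverage $1,400,000 < $1,425,000 → not met
4. employee dishonesty bond $75,000 < $85,000 → not met
5. use-of-force policy review 197 days ago vs limit 180 → not met
6. uniform insignia approval absent → not met
7. use-of-force policy absent → not met
8. certified firearms instructors 1 < 3 → not met
9. agency license certificate absent → not met
Not met: 9 of 9

9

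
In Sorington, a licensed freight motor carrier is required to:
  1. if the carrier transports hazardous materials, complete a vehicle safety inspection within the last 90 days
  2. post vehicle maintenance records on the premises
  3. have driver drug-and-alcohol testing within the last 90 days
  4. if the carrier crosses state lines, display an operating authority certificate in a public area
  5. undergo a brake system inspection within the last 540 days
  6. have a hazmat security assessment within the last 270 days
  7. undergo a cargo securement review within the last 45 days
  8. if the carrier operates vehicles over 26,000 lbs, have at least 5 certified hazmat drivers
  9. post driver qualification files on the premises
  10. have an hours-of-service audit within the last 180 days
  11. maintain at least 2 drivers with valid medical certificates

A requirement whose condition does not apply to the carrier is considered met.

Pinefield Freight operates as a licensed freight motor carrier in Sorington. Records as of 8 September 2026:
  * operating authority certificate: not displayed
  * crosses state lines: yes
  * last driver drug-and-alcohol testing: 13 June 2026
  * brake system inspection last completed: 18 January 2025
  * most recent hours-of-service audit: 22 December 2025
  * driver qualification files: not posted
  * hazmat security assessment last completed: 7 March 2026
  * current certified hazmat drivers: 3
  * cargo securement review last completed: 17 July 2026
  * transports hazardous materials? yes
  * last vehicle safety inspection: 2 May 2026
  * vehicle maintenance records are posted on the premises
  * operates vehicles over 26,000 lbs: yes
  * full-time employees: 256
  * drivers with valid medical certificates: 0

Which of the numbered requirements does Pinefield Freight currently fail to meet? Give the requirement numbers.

1, 4, 5, 7, 8, 9, 10, 11

1. condition 'transports hazardous materials' holds; vehicle safety inspection 129 days ago vs limit 90 → not met
2. vehicle maintenance records present → met
3. driver drug-and-alcohol testing 87 days ago vs limit 90 → met
4. condition 'crosses state lines' holds; operating authority certificate absent → not met
5. brake system inspection 598 days ago vs limit 540 → not met
6. hazmat security assessment 185 days ago vs limit 270 → met
7. cargo securement review 53 days ago vs limit 45 → not met
8. condition 'operates vehicles over 26,000 lbs' holds; certified hazmat drivers 3 < 5 → not met
9. driver qualification files absent → not met
10. hours-of-service audit 260 days ago vs limit 180 → not met
11. drivers with valid medical certificates 0 < 2 → not met
Not met: 1, 4, 5, 7, 8, 9, 10, 11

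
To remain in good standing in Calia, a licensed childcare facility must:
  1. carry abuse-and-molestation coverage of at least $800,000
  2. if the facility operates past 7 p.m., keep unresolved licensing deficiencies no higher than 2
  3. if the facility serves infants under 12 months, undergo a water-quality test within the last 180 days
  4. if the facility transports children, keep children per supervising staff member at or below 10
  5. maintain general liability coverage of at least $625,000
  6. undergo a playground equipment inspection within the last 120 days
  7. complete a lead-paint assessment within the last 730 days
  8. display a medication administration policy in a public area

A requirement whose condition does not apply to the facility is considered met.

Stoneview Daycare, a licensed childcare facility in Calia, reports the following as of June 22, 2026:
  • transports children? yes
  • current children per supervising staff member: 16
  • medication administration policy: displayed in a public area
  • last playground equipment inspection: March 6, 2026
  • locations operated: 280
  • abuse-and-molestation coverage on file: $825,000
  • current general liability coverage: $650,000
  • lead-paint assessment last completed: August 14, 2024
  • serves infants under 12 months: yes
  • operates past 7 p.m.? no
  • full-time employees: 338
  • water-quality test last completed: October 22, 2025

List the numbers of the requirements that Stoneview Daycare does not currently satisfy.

1. abuse-and-molestation coverage $825,000 ≥ $800,000 → met
2. condition 'operates past 7 p.m.' does not hold → requirement n/a → met
3. condition 'serves infants under 12 months' holds; water-quality test 243 days ago vs limit 180 → not met
4. condition 'transports children' holds; children per supervising staff member 16 > 10 → not met
5. general liability coverage $650,000 ≥ $625,000 → met
6. playground equipment inspection 108 days ago vs limit 120 → met
7. lead-paint assessment 677 days ago vs limit 730 → met
8. medication administration policy present → met
Not met: 3, 4

3, 4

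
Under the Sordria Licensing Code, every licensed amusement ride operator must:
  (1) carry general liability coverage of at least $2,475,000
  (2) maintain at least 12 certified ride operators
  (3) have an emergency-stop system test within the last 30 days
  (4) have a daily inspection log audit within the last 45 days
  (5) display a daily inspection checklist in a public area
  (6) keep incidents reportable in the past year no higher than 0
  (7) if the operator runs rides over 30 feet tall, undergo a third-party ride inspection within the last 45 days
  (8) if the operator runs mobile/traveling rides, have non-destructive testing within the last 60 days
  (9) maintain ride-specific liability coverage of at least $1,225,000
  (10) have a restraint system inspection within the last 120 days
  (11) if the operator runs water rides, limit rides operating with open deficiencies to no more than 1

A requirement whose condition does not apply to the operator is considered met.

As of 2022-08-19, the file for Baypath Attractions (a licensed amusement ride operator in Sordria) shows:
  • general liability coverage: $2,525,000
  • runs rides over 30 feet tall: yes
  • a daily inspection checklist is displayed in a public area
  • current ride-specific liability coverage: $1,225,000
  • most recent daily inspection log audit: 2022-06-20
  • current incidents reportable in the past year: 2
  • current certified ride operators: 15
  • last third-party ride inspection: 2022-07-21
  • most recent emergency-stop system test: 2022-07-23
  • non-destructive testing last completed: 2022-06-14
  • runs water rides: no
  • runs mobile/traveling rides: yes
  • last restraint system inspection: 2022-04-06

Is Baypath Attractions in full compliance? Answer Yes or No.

No

1. general liability coverage $2,525,000 ≥ $2,475,000 → met
2. certified ride operators 15 ≥ 12 → met
3. emergency-stop system test 27 days ago vs limit 30 → met
4. daily inspection log audit 60 days ago vs limit 45 → not met
5. daily inspection checklist present → met
6. incidents reportable in the past year 2 > 0 → not met
7. condition 'runs rides over 30 feet tall' holds; third-party ride inspection 29 days ago vs limit 45 → met
8. condition 'runs mobile/traveling rides' holds; non-destructive testing 66 days ago vs limit 60 → not met
9. ride-specific liability coverage $1,225,000 ≥ $1,225,000 → met
10. restraint system inspection 135 days ago vs limit 120 → not met
11. condition 'runs water rides' does not hold → requirement n/a → met
Not met: 4, 6, 8, 10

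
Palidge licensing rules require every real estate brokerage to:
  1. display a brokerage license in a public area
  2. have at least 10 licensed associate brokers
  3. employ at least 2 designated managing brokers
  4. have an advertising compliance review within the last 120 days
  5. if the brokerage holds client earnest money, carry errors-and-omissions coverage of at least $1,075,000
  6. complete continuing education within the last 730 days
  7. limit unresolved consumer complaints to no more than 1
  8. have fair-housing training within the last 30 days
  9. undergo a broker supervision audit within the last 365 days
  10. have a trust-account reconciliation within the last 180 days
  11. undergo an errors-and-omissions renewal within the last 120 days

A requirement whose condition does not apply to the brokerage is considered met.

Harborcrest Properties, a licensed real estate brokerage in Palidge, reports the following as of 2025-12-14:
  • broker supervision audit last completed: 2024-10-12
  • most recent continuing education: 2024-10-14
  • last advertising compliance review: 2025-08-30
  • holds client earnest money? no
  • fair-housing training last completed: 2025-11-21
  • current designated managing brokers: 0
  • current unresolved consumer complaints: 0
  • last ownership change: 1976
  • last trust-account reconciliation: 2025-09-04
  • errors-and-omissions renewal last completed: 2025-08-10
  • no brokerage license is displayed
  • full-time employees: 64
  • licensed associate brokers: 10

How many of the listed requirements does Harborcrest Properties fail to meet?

4

1. brokerage license absent → not met
2. licensed associate brokers 10 ≥ 10 → met
3. designated managing brokers 0 < 2 → not met
4. advertising compliance review 106 days ago vs limit 120 → met
5. condition 'holds client earnest money' does not hold → requirement n/a → met
6. continuing education 426 days ago vs limit 730 → met
7. unresolved consumer complaints 0 ≤ 1 → met
8. fair-housing training 23 days ago vs limit 30 → met
9. broker supervision audit 428 days ago vs limit 365 → not met
10. trust-account reconciliation 101 days ago vs limit 180 → met
11. errors-and-omissions renewal 126 days ago vs limit 120 → not met
Not met: 4 of 11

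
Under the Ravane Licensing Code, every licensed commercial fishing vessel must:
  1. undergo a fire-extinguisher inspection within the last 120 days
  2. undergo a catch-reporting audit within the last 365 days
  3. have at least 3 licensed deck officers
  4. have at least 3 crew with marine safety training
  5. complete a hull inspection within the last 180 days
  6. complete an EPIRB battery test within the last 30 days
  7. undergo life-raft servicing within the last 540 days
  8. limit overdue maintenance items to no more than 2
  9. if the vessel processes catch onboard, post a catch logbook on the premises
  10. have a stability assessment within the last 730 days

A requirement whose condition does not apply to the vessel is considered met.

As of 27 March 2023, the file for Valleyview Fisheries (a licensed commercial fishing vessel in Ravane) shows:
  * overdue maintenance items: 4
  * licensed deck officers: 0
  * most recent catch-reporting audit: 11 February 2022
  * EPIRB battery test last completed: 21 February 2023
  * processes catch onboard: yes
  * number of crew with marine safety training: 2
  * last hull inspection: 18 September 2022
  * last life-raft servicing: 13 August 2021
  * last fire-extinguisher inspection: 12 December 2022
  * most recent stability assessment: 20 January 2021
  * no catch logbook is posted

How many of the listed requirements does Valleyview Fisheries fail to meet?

1. fire-extinguisher inspection 105 days ago vs limit 120 → met
2. catch-reporting audit 409 days ago vs limit 365 → not met
3. licensed deck officers 0 < 3 → not met
4. crew with marine safety training 2 < 3 → not met
5. hull inspection 190 days ago vs limit 180 → not met
6. EPIRB battery test 34 days ago vs limit 30 → not met
7. life-raft servicing 591 days ago vs limit 540 → not met
8. overdue maintenance items 4 > 2 → not met
9. condition 'processes catch onboard' holds; catch logbook absent → not met
10. stability assessment 796 days ago vs limit 730 → not met
Not met: 9 of 10

9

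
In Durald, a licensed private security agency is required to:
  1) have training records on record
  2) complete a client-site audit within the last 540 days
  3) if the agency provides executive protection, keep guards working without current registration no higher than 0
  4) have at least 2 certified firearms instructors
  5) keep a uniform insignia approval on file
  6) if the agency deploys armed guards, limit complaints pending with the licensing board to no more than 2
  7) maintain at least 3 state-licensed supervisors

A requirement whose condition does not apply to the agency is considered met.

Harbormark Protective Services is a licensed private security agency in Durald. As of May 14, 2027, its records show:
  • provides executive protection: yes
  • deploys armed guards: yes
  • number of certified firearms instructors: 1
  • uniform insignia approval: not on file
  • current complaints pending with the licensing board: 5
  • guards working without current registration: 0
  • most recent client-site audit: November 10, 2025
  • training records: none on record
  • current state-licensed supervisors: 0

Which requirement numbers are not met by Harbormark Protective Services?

1. training records absent → not met
2. client-site audit 550 days ago vs limit 540 → not met
3. condition 'provides executive protection' holds; guards working without current registration 0 ≤ 0 → met
4. certified firearms instructors 1 < 2 → not met
5. uniform insignia approval absent → not met
6. condition 'deploys armed guards' holds; complaints pending with the licensing board 5 > 2 → not met
7. state-licensed supervisors 0 < 3 → not met
Not met: 1, 2, 4, 5, 6, 7

1, 2, 4, 5, 6, 7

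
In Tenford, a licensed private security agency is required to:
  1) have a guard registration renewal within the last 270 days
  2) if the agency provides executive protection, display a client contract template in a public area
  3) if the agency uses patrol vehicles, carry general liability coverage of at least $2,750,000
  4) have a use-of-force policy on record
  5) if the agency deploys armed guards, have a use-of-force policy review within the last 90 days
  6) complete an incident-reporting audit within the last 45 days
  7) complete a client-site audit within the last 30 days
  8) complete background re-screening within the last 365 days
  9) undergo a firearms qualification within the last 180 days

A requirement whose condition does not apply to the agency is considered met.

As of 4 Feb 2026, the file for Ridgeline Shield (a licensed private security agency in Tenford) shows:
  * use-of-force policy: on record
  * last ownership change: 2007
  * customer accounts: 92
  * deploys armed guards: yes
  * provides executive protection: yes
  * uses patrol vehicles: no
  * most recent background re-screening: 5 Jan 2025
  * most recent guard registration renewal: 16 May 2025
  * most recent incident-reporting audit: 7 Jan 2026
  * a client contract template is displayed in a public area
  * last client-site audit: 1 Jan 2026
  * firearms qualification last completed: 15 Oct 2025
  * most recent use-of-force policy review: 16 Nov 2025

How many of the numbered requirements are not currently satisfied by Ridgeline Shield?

2

1. guard registration renewal 264 days ago vs limit 270 → met
2. condition 'provides executive protection' holds; client contract template present → met
3. condition 'uses patrol vehicles' does not hold → requirement n/a → met
4. use-of-force policy present → met
5. condition 'deploys armed guards' holds; use-of-force policy review 80 days ago vs limit 90 → met
6. incident-reporting audit 28 days ago vs limit 45 → met
7. client-site audit 34 days ago vs limit 30 → not met
8. background re-screening 395 days ago vs limit 365 → not met
9. firearms qualification 112 days ago vs limit 180 → met
Not met: 2 of 9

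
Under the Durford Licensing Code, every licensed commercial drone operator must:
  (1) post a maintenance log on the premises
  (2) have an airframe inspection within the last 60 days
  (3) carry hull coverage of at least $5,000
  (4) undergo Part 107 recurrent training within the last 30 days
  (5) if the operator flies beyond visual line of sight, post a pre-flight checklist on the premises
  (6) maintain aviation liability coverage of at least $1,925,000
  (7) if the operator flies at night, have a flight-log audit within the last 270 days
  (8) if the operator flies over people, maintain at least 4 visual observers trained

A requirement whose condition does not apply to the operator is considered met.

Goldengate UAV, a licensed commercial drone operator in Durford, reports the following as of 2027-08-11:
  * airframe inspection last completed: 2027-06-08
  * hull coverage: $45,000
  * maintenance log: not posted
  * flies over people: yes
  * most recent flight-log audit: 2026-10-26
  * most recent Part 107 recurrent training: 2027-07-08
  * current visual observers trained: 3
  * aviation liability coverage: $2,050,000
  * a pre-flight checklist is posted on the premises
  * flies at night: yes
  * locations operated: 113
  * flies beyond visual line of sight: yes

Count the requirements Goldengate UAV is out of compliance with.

1. maintenance log absent → not met
2. airframe inspection 64 days ago vs limit 60 → not met
3. hull coverage $45,000 ≥ $5,000 → met
4. Part 107 recurrent training 34 days ago vs limit 30 → not met
5. condition 'flies beyond visual line of sight' holds; pre-flight checklist present → met
6. aviation liability coverage $2,050,000 ≥ $1,925,000 → met
7. condition 'flies at night' holds; flight-log audit 289 days ago vs limit 270 → not met
8. condition 'flies over people' holds; visual observers trained 3 < 4 → not met
Not met: 5 of 8

5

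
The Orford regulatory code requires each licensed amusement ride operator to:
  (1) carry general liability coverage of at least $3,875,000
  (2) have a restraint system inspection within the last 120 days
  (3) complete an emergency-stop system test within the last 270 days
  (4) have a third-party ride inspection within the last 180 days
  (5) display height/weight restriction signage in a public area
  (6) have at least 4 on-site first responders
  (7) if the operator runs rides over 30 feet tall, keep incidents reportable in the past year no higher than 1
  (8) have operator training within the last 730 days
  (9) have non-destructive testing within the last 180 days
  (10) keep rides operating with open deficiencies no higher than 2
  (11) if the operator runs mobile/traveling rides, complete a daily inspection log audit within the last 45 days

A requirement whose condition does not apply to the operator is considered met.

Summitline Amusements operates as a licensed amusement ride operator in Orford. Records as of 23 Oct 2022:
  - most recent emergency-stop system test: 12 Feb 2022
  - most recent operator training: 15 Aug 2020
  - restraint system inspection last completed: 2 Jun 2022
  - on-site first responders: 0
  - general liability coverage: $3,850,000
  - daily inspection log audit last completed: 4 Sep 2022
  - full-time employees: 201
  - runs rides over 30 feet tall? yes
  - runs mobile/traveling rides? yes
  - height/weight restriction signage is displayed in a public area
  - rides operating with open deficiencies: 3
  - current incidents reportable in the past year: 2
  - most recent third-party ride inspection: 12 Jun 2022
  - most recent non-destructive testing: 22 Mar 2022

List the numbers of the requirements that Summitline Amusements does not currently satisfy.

1. general liability coverage $3,850,000 < $3,875,000 → not met
2. restraint system inspection 143 days ago vs limit 120 → not met
3. emergency-stop system test 253 days ago vs limit 270 → met
4. third-party ride inspection 133 days ago vs limit 180 → met
5. height/weight restriction signage present → met
6. on-site first responders 0 < 4 → not met
7. condition 'runs rides over 30 feet tall' holds; incidents reportable in the past year 2 > 1 → not met
8. operator training 799 days ago vs limit 730 → not met
9. non-destructive testing 215 days ago vs limit 180 → not met
10. rides operating with open deficiencies 3 > 2 → not met
11. condition 'runs mobile/traveling rides' holds; daily inspection log audit 49 days ago vs limit 45 → not met
Not met: 1, 2, 6, 7, 8, 9, 10, 11

1, 2, 6, 7, 8, 9, 10, 11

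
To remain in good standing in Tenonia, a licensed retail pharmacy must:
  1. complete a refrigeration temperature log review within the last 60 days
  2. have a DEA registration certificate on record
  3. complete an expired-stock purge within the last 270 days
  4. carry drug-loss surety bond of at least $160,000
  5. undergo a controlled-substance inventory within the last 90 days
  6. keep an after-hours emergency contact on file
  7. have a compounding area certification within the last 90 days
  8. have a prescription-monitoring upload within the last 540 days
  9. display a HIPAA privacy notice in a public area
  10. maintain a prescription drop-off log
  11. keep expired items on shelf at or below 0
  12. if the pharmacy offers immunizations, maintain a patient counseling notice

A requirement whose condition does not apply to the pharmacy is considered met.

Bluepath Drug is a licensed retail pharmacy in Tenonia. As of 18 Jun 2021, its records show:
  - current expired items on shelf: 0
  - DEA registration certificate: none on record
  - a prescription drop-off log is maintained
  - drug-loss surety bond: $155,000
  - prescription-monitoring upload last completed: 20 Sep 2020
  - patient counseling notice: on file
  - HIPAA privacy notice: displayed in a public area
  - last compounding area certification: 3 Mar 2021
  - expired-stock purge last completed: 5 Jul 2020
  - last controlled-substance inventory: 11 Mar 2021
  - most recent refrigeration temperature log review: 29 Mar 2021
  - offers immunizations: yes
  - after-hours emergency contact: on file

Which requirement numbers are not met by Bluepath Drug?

1, 2, 3, 4, 5, 7

1. refrigeration temperature log review 81 days ago vs limit 60 → not met
2. DEA registration certificate absent → not met
3. expired-stock purge 348 days ago vs limit 270 → not met
4. drug-loss surety bond $155,000 < $160,000 → not met
5. controlled-substance inventory 99 days ago vs limit 90 → not met
6. after-hours emergency contact present → met
7. compounding area certification 107 days ago vs limit 90 → not met
8. prescription-monitoring upload 271 days ago vs limit 540 → met
9. HIPAA privacy notice present → met
10. prescription drop-off log present → met
11. expired items on shelf 0 ≤ 0 → met
12. condition 'offers immunizations' holds; patient counseling notice present → met
Not met: 1, 2, 3, 4, 5, 7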